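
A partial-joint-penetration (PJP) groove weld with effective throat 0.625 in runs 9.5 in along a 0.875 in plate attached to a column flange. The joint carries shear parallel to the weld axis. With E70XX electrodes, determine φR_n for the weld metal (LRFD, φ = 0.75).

φR_n ≈ 187 kips

E70XX → F_EXX = 70 ksi.
Effective throat (given) t_e = 0.625 in.
A_we = 0.625 × 9.5 = 5.938 in².
F_nw = 0.6 F_EXX = 42 ksi.
φR_n = 0.75 × 42 × 5.938 = 187 kips.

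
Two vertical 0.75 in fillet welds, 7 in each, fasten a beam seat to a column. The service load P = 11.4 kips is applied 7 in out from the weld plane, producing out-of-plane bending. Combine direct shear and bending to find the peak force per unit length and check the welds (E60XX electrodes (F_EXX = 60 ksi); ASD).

f_max ≈ 4.95 kip/in; adequate

L_w = 2 × 7 = 14 in; section modulus (unit throat) S = 2 × L²/6 = 16.33 in².
Direct shear f_v = P/L_w = 11.4/14 = 0.8143 kip/in.
Moment M = P × e = 11.4 × 7 = 79.8 kip·in; bending f_b = M/S = 4.886 kip/in.
f_max = √(f_v² + f_b²) = √(0.8143² + 4.886²) = 4.953 kip/in.
r_n/Ω = (1/2.0) × 0.6 × 60 × (0.707 × 0.75) = 9.544 kip/in → adequate.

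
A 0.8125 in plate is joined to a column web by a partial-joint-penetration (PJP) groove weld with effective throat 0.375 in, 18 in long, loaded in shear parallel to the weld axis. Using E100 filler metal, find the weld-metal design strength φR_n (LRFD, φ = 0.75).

E100XX → F_EXX = 100 ksi.
Effective throat (given) t_e = 0.375 in.
A_we = 0.375 × 18 = 6.75 in².
F_nw = 0.6 F_EXX = 60 ksi.
φR_n = 0.75 × 60 × 6.75 = 303.8 kip.

φR_n ≈ 304 kip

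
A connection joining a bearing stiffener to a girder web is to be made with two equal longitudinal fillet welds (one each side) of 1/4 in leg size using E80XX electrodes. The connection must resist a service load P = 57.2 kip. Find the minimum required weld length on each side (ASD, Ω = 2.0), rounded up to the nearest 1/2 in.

L = 7 in on each side

E80XX → F_EXX = 80 ksi.
Throat t_e = 0.707 × 0.25 = 0.1767 in.
r_n/Ω = (0.6 × 80 × 0.1767) / 2.0 = 4.242 kip/in.
L_req = P / (r_n/Ω) = 57.2 / 4.242 = 13.48 in total.
Per side: 13.48 / 2 = 6.742 in.
Round up → use L = 7 in on each side.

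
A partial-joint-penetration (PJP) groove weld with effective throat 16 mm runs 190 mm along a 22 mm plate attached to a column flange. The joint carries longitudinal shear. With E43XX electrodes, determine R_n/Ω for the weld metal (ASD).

R_n/Ω ≈ 392 kN

E43XX → F_EXX = 430 MPa.
Effective throat (given) t_e = 16 mm.
A_we = 16 × 190 = 3040 mm².
F_nw = 0.6 F_EXX = 258 MPa.
R_n/Ω = (258 × 3040) / 2.0 × 10⁻³ = 392.2 kN.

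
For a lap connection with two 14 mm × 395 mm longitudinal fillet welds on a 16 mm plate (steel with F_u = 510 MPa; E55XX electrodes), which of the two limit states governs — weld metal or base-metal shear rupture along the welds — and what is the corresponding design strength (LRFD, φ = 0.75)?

φR_n ≈ 1940 kN (weld metal governs)

E55XX → F_EXX = 550 MPa.
t_e = 0.707 × 14 = 9.898 mm; L = 790 mm.
Weld metal: φR_n = 0.75 × 0.6 × 550 × 9.898 × 790 × 10⁻³ = 1935 kN.
Base metal (shear rupture): φR_n = 0.75 × 0.6 × 510 × 16 × 790 × 10⁻³ = 2901 kN.
Governing: weld metal.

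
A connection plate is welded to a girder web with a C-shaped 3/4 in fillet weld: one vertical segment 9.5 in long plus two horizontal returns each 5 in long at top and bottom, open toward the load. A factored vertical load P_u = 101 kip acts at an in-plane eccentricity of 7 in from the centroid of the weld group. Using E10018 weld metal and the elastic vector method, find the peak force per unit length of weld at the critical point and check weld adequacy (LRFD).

E100XX → F_EXX = 100 ksi.
Total weld length L_w = 19.5 in. Treat welds as unit-width lines.
Centroid: x̄ = 2×5×2.5 / 19.5 = 1.282 in from the vertical weld.
Polar moment about centroid: J = I_x + I_y = [9.5³/12 + 2×5×4.75²] + [9.5×1.282² + 2(5³/12 + 5×1.218²)] = 348.4 in³.
Direct shear f_v = P/L_w = 101 / 19.5 = 5.179 kip/in (vertical).
Torsion M = P·e = 101 × 7 = 707 kip·in.
Critical point at (x, y) = (3.718, 4.75) from centroid. f_tx = M·y/J = 9.64 kip/in; f_ty = M·x/J = 7.546 kip/in.
Resultant f_max = √[f_tx² + (f_v + f_ty)²] = √[9.64² + (5.179 + 7.546)²] = 15.96 kip/in.
Capacity per unit length: φr_n = 0.75 × 0.6 × 100 × (0.707 × 0.75) = 23.86 kip/in.
15.96 ≤ 23.86 → adequate.

f_max ≈ 16 kip/in; adequate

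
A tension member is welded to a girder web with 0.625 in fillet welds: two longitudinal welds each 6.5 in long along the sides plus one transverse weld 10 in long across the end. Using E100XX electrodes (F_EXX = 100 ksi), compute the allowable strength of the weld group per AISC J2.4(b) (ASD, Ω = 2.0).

t_e = 0.707 × 0.625 = 0.4419 in.
R_nwl = 0.6 × 100 × 0.4419 × 13 = 344.7 kips (longitudinal, 2 welds).
R_nwt = 0.6 × 100 × 0.4419 × 10 = 265.1 kips (transverse, base value).
(i) R_nwl + R_nwt = 609.8 kips; (ii) 0.85 R_nwl + 1.5 R_nwt = 690.7 kips.
R_n = max = 690.7 kips [governs: (ii)]; R_n/Ω = 345.3 kips.

R_n/Ω ≈ 345 kips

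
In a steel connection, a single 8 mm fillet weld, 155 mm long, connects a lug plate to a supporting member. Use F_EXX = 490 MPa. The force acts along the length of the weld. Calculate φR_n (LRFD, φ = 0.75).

Effective throat t_e = 0.707 × 8 = 5.656 mm.
Total length L = 155 mm; A_we = 5.656 × 155 = 876.7 mm².
F_nw = 0.6 F_EXX = 0.6 × 490 = 294 MPa.
φR_n = 0.75 × 294 × 876.7 × 10⁻³ = 193.3 kN.

φR_n ≈ 193 kN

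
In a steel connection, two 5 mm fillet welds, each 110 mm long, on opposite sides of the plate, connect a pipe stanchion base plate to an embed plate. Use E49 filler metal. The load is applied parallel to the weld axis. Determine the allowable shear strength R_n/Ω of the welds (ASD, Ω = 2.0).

R_n/Ω ≈ 114 kN

E49XX → F_EXX = 490 MPa.
Effective throat t_e = 0.707 × 5 = 3.535 mm.
Total length L = 220 mm; A_we = 3.535 × 220 = 777.7 mm².
F_nw = 0.6 F_EXX = 0.6 × 490 = 294 MPa.
R_n = 294 × 777.7 × 10⁻³ = 228.6 kN; R_n/Ω = 228.6/2.0 = 114.3 kN.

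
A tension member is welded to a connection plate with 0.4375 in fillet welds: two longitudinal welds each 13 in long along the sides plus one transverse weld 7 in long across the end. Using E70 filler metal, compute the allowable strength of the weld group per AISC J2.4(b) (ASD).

E70XX → F_EXX = 70 ksi.
t_e = 0.707 × 0.4375 = 0.3093 in.
R_nwl = 0.6 × 70 × 0.3093 × 26 = 337.8 kips (longitudinal, 2 welds).
R_nwt = 0.6 × 70 × 0.3093 × 7 = 90.94 kips (transverse, base value).
(i) R_nwl + R_nwt = 428.7 kips; (ii) 0.85 R_nwl + 1.5 R_nwt = 423.5 kips.
R_n = max = 428.7 kips [governs: (i)]; R_n/Ω = 214.4 kips.

R_n/Ω ≈ 214 kips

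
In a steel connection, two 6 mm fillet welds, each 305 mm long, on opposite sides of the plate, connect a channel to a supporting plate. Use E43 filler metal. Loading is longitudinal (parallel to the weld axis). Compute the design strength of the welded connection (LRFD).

E43XX → F_EXX = 430 MPa.
Effective throat t_e = 0.707 × 6 = 4.242 mm.
Total length L = 610 mm; A_we = 4.242 × 610 = 2588 mm².
F_nw = 0.6 F_EXX = 0.6 × 430 = 258 MPa.
φR_n = 0.75 × 258 × 2588 × 10⁻³ = 500.7 kN.

φR_n ≈ 501 kN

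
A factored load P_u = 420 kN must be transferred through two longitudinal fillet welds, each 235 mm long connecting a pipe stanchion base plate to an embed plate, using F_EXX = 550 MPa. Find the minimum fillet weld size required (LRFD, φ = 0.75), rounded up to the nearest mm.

w = 6 mm

Total weld length L = 470 mm.
Required throat t_e = P_u / (φ × 0.6 F_EXX × L) = 420 / (0.75 × 0.6 × 550 × 470 × 10⁻³) = 3.611 mm.
Required leg w = t_e / 0.707 = 5.107 mm → use 6 mm.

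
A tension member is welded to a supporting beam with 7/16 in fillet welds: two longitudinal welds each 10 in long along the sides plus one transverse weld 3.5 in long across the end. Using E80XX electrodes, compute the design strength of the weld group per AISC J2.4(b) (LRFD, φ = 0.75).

E80XX → F_EXX = 80 ksi.
t_e = 0.707 × 0.4375 = 0.3093 in.
R_nwl = 0.6 × 80 × 0.3093 × 20 = 296.9 kip (longitudinal, 2 welds).
R_nwt = 0.6 × 80 × 0.3093 × 3.5 = 51.96 kip (transverse, base value).
(i) R_nwl + R_nwt = 348.9 kip; (ii) 0.85 R_nwl + 1.5 R_nwt = 330.3 kip.
R_n = max = 348.9 kip [governs: (i)]; φR_n = 261.7 kip.

φR_n ≈ 262 kip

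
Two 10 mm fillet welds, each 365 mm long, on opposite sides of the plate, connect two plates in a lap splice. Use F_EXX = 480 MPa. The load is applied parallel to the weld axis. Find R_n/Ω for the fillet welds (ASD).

R_n/Ω ≈ 743 kN

Effective throat t_e = 0.707 × 10 = 7.07 mm.
Total length L = 730 mm; A_we = 7.07 × 730 = 5161 mm².
F_nw = 0.6 F_EXX = 0.6 × 480 = 288 MPa.
R_n = 288 × 5161 × 10⁻³ = 1486 kN; R_n/Ω = 1486/2.0 = 743.2 kN.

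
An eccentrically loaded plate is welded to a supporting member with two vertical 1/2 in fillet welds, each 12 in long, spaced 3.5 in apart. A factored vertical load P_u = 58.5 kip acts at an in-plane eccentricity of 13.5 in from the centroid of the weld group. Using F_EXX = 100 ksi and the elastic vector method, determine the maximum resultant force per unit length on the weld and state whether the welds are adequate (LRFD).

f_max ≈ 14.5 kip/in; adequate

Total weld length L_w = 24 in. Treat welds as unit-width lines.
Polar moment about centroid: J = 2[d³/12 + d(b/2)²] = 2[12³/12 + 12×1.75²] = 361.5 in³.
Direct shear f_v = P/L_w = 58.5 / 24 = 2.438 kip/in (vertical).
Torsion M = P·e = 58.5 × 13.5 = 789.75 kip·in.
Critical point at (x, y) = (1.75, 6) from centroid. f_tx = M·y/J = 13.11 kip/in; f_ty = M·x/J = 3.823 kip/in.
Resultant f_max = √[f_tx² + (f_v + f_ty)²] = √[13.11² + (2.438 + 3.823)²] = 14.53 kip/in.
Capacity per unit length: φr_n = 0.75 × 0.6 × 100 × (0.707 × 0.5) = 15.91 kip/in.
14.53 ≤ 15.91 → adequate.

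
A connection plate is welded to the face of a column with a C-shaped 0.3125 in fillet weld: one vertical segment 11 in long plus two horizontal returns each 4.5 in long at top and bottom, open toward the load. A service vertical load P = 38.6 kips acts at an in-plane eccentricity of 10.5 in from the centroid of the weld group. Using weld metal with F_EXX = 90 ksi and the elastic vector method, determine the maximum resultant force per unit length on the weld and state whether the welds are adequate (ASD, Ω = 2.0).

Total weld length L_w = 20 in. Treat welds as unit-width lines.
Centroid: x̄ = 2×4.5×2.25 / 20 = 1.012 in from the vertical weld.
Polar moment about centroid: J = I_x + I_y = [11³/12 + 2×4.5×5.5²] + [11×1.012² + 2(4.5³/12 + 4.5×1.238²)] = 423.4 in³.
Direct shear f_v = P/L_w = 38.6 / 20 = 1.93 kip/in (vertical).
Torsion M = P·e = 38.6 × 10.5 = 405.3 kip·in.
Critical point at (x, y) = (3.487, 5.5) from centroid. f_tx = M·y/J = 5.265 kip/in; f_ty = M·x/J = 3.338 kip/in.
Resultant f_max = √[f_tx² + (f_v + f_ty)²] = √[5.265² + (1.93 + 3.338)²] = 7.448 kip/in.
Capacity per unit length: r_n/Ω = (1/2.0) × 0.6 × 90 × (0.707 × 0.3125) = 5.965 kip/in.
7.448 > 5.965 → NOT adequate.

f_max ≈ 7.45 kip/in; NOT adequate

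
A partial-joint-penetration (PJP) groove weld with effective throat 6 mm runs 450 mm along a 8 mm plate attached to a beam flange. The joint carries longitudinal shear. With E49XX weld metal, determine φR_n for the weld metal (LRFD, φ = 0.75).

E49XX → F_EXX = 490 MPa.
Effective throat (given) t_e = 6 mm.
A_we = 6 × 450 = 2700 mm².
F_nw = 0.6 F_EXX = 294 MPa.
φR_n = 0.75 × 294 × 2700 × 10⁻³ = 595.4 kN.

φR_n ≈ 595 kN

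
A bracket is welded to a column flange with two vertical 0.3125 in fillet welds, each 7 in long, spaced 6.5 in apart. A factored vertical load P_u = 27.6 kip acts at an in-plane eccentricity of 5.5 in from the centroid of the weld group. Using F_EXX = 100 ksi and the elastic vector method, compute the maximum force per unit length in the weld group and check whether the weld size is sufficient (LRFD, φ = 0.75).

Total weld length L_w = 14 in. Treat welds as unit-width lines.
Polar moment about centroid: J = 2[d³/12 + d(b/2)²] = 2[7³/12 + 7×3.25²] = 205 in³.
Direct shear f_v = P/L_w = 27.6 / 14 = 1.971 kip/in (vertical).
Torsion M = P·e = 27.6 × 5.5 = 151.8 kip·in.
Critical point at (x, y) = (3.25, 3.5) from centroid. f_tx = M·y/J = 2.591 kip/in; f_ty = M·x/J = 2.406 kip/in.
Resultant f_max = √[f_tx² + (f_v + f_ty)²] = √[2.591² + (1.971 + 2.406)²] = 5.087 kip/in.
Capacity per unit length: φr_n = 0.75 × 0.6 × 100 × (0.707 × 0.3125) = 9.942 kip/in.
5.087 ≤ 9.942 → adequate.

f_max ≈ 5.09 kip/in; adequate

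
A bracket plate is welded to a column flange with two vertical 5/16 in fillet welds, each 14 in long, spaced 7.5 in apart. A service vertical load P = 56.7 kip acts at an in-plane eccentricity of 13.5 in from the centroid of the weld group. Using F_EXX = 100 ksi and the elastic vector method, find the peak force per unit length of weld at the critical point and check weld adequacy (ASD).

f_max ≈ 8.29 kip/in; NOT adequate

Total weld length L_w = 28 in. Treat welds as unit-width lines.
Polar moment about centroid: J = 2[d³/12 + d(b/2)²] = 2[14³/12 + 14×3.75²] = 851.1 in³.
Direct shear f_v = P/L_w = 56.7 / 28 = 2.025 kip/in (vertical).
Torsion M = P·e = 56.7 × 13.5 = 765.45 kip·in.
Critical point at (x, y) = (3.75, 7) from centroid. f_tx = M·y/J = 6.296 kip/in; f_ty = M·x/J = 3.373 kip/in.
Resultant f_max = √[f_tx² + (f_v + f_ty)²] = √[6.296² + (2.025 + 3.373)²] = 8.293 kip/in.
Capacity per unit length: r_n/Ω = (1/2.0) × 0.6 × 100 × (0.707 × 0.3125) = 6.628 kip/in.
8.293 > 6.628 → NOT adequate.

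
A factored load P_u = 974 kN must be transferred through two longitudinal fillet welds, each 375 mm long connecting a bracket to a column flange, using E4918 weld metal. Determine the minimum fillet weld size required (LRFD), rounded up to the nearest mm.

E49XX → F_EXX = 490 MPa.
Total weld length L = 750 mm.
Required throat t_e = P_u / (φ × 0.6 F_EXX × L) = 974 / (0.75 × 0.6 × 490 × 750 × 10⁻³) = 5.89 mm.
Required leg w = t_e / 0.707 = 8.33 mm → use 9 mm.

w = 9 mm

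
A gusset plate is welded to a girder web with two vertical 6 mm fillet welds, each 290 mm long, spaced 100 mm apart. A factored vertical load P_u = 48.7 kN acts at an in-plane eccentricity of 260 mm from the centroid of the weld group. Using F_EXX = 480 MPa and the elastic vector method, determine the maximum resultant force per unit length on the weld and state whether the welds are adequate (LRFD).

f_max ≈ 388 N/mm; adequate

Total weld length L_w = 580 mm. Treat welds as unit-width lines.
Polar moment about centroid: J = 2[d³/12 + d(b/2)²] = 2[290³/12 + 290×50²] = 5515000 mm³.
Direct shear f_v = P/L_w = 48.7×10³ / 580 = 83.97 N/mm (vertical).
Torsion M = P·e = 48.7×10³ × 260 = 12662000 N·mm.
Critical point at (x, y) = (50, 145) from centroid. f_tx = M·y/J = 332.9 N/mm; f_ty = M·x/J = 114.8 N/mm.
Resultant f_max = √[f_tx² + (f_v + f_ty)²] = √[332.9² + (83.97 + 114.8)²] = 387.7 N/mm.
Capacity per unit length: φr_n = 0.75 × 0.6 × 480 × (0.707 × 6) = 916.3 N/mm.
387.7 ≤ 916.3 → adequate.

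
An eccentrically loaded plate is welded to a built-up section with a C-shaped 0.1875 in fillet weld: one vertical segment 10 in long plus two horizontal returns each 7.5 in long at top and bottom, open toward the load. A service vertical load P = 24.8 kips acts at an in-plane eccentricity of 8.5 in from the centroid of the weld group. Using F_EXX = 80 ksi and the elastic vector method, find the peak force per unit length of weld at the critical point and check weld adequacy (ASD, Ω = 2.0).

f_max ≈ 3.28 kip/in; NOT adequate

Total weld length L_w = 25 in. Treat welds as unit-width lines.
Centroid: x̄ = 2×7.5×3.75 / 25 = 2.25 in from the vertical weld.
Polar moment about centroid: J = I_x + I_y = [10³/12 + 2×7.5×5²] + [10×2.25² + 2(7.5³/12 + 7.5×1.5²)] = 613 in³.
Direct shear f_v = P/L_w = 24.8 / 25 = 0.992 kip/in (vertical).
Torsion M = P·e = 24.8 × 8.5 = 210.8 kip·in.
Critical point at (x, y) = (5.25, 5) from centroid. f_tx = M·y/J = 1.719 kip/in; f_ty = M·x/J = 1.805 kip/in.
Resultant f_max = √[f_tx² + (f_v + f_ty)²] = √[1.719² + (0.992 + 1.805)²] = 3.283 kip/in.
Capacity per unit length: r_n/Ω = (1/2.0) × 0.6 × 80 × (0.707 × 0.1875) = 3.181 kip/in.
3.283 > 3.181 → NOT adequate.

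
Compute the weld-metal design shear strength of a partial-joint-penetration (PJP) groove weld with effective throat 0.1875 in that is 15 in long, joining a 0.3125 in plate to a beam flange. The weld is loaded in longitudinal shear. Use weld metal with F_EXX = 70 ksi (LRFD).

Effective throat (given) t_e = 0.1875 in.
A_we = 0.1875 × 15 = 2.812 in².
F_nw = 0.6 F_EXX = 42 ksi.
φR_n = 0.75 × 42 × 2.812 = 88.59 kips.

φR_n ≈ 88.6 kips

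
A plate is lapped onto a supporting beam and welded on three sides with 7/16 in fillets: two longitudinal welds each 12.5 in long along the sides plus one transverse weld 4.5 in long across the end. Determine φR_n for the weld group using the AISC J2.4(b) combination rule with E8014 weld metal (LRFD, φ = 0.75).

φR_n ≈ 328 kip

E80XX → F_EXX = 80 ksi.
t_e = 0.707 × 0.4375 = 0.3093 in.
R_nwl = 0.6 × 80 × 0.3093 × 25 = 371.2 kip (longitudinal, 2 welds).
R_nwt = 0.6 × 80 × 0.3093 × 4.5 = 66.81 kip (transverse, base value).
(i) R_nwl + R_nwt = 438 kip; (ii) 0.85 R_nwl + 1.5 R_nwt = 415.7 kip.
R_n = max = 438 kip [governs: (i)]; φR_n = 328.5 kip.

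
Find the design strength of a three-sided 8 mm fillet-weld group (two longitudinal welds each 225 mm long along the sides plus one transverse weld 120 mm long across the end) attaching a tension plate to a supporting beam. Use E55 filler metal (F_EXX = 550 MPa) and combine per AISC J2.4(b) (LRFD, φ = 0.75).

φR_n ≈ 798 kN

t_e = 0.707 × 8 = 5.656 mm.
R_nwl = 0.6 × 550 × 5.656 × 450 × 10⁻³ = 839.9 kN (longitudinal, 2 welds).
R_nwt = 0.6 × 550 × 5.656 × 120 × 10⁻³ = 224 kN (transverse, base value).
(i) R_nwl + R_nwt = 1064 kN; (ii) 0.85 R_nwl + 1.5 R_nwt = 1050 kN.
R_n = max = 1064 kN [governs: (i)]; φR_n = 797.9 kN.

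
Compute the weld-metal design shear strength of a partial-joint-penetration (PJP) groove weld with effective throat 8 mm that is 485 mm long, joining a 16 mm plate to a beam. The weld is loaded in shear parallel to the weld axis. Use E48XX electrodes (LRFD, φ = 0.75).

φR_n ≈ 838 kN

E48XX → F_EXX = 480 MPa.
Effective throat (given) t_e = 8 mm.
A_we = 8 × 485 = 3880 mm².
F_nw = 0.6 F_EXX = 288 MPa.
φR_n = 0.75 × 288 × 3880 × 10⁻³ = 838.1 kN.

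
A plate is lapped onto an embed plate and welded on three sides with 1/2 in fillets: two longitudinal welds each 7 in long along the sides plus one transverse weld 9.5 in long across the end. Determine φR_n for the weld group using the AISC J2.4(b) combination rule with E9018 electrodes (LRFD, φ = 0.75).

φR_n ≈ 374 kip

E90XX → F_EXX = 90 ksi.
t_e = 0.707 × 0.5 = 0.3535 in.
R_nwl = 0.6 × 90 × 0.3535 × 14 = 267.2 kip (longitudinal, 2 welds).
R_nwt = 0.6 × 90 × 0.3535 × 9.5 = 181.3 kip (transverse, base value).
(i) R_nwl + R_nwt = 448.6 kip; (ii) 0.85 R_nwl + 1.5 R_nwt = 499.2 kip.
R_n = max = 499.2 kip [governs: (ii)]; φR_n = 374.4 kip.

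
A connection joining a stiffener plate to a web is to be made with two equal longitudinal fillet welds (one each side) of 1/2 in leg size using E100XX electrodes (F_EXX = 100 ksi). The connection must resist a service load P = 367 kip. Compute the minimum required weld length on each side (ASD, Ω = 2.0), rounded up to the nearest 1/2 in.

L = 17.5 in on each side

Throat t_e = 0.707 × 0.5 = 0.3535 in.
r_n/Ω = (0.6 × 100 × 0.3535) / 2.0 = 10.6 kip/in.
L_req = P / (r_n/Ω) = 367 / 10.6 = 34.61 in total.
Per side: 34.61 / 2 = 17.3 in.
Round up → use L = 17.5 in on each side.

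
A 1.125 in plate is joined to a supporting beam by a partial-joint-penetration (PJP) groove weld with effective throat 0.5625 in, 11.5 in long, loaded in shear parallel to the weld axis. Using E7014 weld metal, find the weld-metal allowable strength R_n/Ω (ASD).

R_n/Ω ≈ 136 kip

E70XX → F_EXX = 70 ksi.
Effective throat (given) t_e = 0.5625 in.
A_we = 0.5625 × 11.5 = 6.469 in².
F_nw = 0.6 F_EXX = 42 ksi.
R_n/Ω = (42 × 6.469) / 2.0 = 135.8 kip.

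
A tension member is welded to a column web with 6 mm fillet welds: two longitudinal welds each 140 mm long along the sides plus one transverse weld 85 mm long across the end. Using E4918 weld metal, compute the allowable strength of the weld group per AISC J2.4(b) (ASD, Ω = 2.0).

E49XX → F_EXX = 490 MPa.
t_e = 0.707 × 6 = 4.242 mm.
R_nwl = 0.6 × 490 × 4.242 × 280 × 10⁻³ = 349.2 kN (longitudinal, 2 welds).
R_nwt = 0.6 × 490 × 4.242 × 85 × 10⁻³ = 106 kN (transverse, base value).
(i) R_nwl + R_nwt = 455.2 kN; (ii) 0.85 R_nwl + 1.5 R_nwt = 455.8 kN.
R_n = max = 455.8 kN [governs: (ii)]; R_n/Ω = 227.9 kN.

R_n/Ω ≈ 228 kN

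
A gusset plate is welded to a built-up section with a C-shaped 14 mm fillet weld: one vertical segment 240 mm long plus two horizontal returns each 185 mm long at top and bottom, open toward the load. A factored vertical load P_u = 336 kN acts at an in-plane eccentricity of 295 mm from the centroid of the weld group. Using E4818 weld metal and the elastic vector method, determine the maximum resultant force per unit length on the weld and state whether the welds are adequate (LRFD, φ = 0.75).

E48XX → F_EXX = 480 MPa.
Total weld length L_w = 610 mm. Treat welds as unit-width lines.
Centroid: x̄ = 2×185×92.5 / 610 = 56.11 mm from the vertical weld.
Polar moment about centroid: J = I_x + I_y = [240³/12 + 2×185×120²] + [240×56.11² + 2(185³/12 + 185×36.39²)] = 8781000 mm³.
Direct shear f_v = P/L_w = 336×10³ / 610 = 550.8 N/mm (vertical).
Torsion M = P·e = 336×10³ × 295 = 99120000 N·mm.
Critical point at (x, y) = (128.9, 120) from centroid. f_tx = M·y/J = 1355 N/mm; f_ty = M·x/J = 1455 N/mm.
Resultant f_max = √[f_tx² + (f_v + f_ty)²] = √[1355² + (550.8 + 1455)²] = 2420 N/mm.
Capacity per unit length: φr_n = 0.75 × 0.6 × 480 × (0.707 × 14) = 2138 N/mm.
2420 > 2138 → NOT adequate.

f_max ≈ 2420 N/mm; NOT adequate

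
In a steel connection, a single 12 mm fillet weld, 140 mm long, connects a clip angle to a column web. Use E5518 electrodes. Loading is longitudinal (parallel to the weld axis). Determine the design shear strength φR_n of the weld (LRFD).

φR_n ≈ 294 kN

E55XX → F_EXX = 550 MPa.
Effective throat t_e = 0.707 × 12 = 8.484 mm.
Total length L = 140 mm; A_we = 8.484 × 140 = 1188 mm².
F_nw = 0.6 F_EXX = 0.6 × 550 = 330 MPa.
φR_n = 0.75 × 330 × 1188 × 10⁻³ = 294 kN.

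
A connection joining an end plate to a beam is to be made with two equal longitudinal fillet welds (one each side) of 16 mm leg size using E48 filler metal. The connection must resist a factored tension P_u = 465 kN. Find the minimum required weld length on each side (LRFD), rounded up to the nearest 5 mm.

E48XX → F_EXX = 480 MPa.
Throat t_e = 0.707 × 16 = 11.31 mm.
φr_n = 0.75 × 0.6 × 480 × 11.31 × 10⁻³ = 2.443 kN/mm.
L_req = P_u / φr_n = 465 / 2.443 = 190.3 mm total.
Per side: 190.3 / 2 = 95.15 mm.
Round up → use L = 100 mm on each side.

L = 100 mm on each side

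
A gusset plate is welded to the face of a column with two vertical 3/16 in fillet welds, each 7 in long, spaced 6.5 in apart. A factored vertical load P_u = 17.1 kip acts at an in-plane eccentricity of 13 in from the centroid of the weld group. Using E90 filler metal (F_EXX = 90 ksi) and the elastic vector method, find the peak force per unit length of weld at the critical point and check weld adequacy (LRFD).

f_max ≈ 6.08 kip/in; NOT adequate

Total weld length L_w = 14 in. Treat welds as unit-width lines.
Polar moment about centroid: J = 2[d³/12 + d(b/2)²] = 2[7³/12 + 7×3.25²] = 205 in³.
Direct shear f_v = P/L_w = 17.1 / 14 = 1.221 kip/in (vertical).
Torsion M = P·e = 17.1 × 13 = 222.3 kip·in.
Critical point at (x, y) = (3.25, 3.5) from centroid. f_tx = M·y/J = 3.795 kip/in; f_ty = M·x/J = 3.524 kip/in.
Resultant f_max = √[f_tx² + (f_v + f_ty)²] = √[3.795² + (1.221 + 3.524)²] = 6.076 kip/in.
Capacity per unit length: φr_n = 0.75 × 0.6 × 90 × (0.707 × 0.1875) = 5.369 kip/in.
6.076 > 5.369 → NOT adequate.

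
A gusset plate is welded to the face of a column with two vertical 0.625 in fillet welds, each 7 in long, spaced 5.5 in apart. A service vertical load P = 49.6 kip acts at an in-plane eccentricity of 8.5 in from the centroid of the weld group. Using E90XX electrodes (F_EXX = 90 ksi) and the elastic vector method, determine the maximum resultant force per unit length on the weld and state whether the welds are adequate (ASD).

Total weld length L_w = 14 in. Treat welds as unit-width lines.
Polar moment about centroid: J = 2[d³/12 + d(b/2)²] = 2[7³/12 + 7×2.75²] = 163 in³.
Direct shear f_v = P/L_w = 49.6 / 14 = 3.543 kip/in (vertical).
Torsion M = P·e = 49.6 × 8.5 = 421.6 kip·in.
Critical point at (x, y) = (2.75, 3.5) from centroid. f_tx = M·y/J = 9.05 kip/in; f_ty = M·x/J = 7.111 kip/in.
Resultant f_max = √[f_tx² + (f_v + f_ty)²] = √[9.05² + (3.543 + 7.111)²] = 13.98 kip/in.
Capacity per unit length: r_n/Ω = (1/2.0) × 0.6 × 90 × (0.707 × 0.625) = 11.93 kip/in.
13.98 > 11.93 → NOT adequate.

f_max ≈ 14 kip/in; NOT adequate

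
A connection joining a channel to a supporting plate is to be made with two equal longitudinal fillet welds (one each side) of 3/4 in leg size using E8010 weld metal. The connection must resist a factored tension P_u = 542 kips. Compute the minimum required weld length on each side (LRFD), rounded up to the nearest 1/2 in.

E80XX → F_EXX = 80 ksi.
Throat t_e = 0.707 × 0.75 = 0.5302 in.
φr_n = 0.75 × 0.6 × 80 × 0.5302 = 19.09 kips/in.
L_req = P_u / φr_n = 542 / 19.09 = 28.39 in total.
Per side: 28.39 / 2 = 14.2 in.
Round up → use L = 14.5 in on each side.

L = 14.5 in on each side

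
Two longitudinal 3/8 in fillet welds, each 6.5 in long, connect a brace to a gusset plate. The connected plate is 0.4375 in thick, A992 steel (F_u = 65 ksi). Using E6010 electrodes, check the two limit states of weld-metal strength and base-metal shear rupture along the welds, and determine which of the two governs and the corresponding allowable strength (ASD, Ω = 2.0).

R_n/Ω ≈ 62 kips (weld metal governs)

E60XX → F_EXX = 60 ksi.
t_e = 0.707 × 0.375 = 0.2651 in; L = 13 in.
Weld metal: R_n/Ω = (1/2.0) × 0.6 × 60 × 0.2651 × 13 = 62.04 kips.
Base metal (shear rupture): R_n/Ω = (1/2.0) × 0.6 × 65 × 0.4375 × 13 = 110.9 kips.
Governing: weld metal.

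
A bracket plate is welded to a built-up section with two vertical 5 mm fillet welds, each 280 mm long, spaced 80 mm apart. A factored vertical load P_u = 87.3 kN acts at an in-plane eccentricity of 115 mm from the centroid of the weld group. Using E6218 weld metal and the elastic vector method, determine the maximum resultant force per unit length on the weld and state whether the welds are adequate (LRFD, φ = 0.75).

f_max ≈ 393 N/mm; adequate

E62XX → F_EXX = 620 MPa.
Total weld length L_w = 560 mm. Treat welds as unit-width lines.
Polar moment about centroid: J = 2[d³/12 + d(b/2)²] = 2[280³/12 + 280×40²] = 4555000 mm³.
Direct shear f_v = P/L_w = 87.3×10³ / 560 = 155.9 N/mm (vertical).
Torsion M = P·e = 87.3×10³ × 115 = 10040000 N·mm.
Critical point at (x, y) = (40, 140) from centroid. f_tx = M·y/J = 308.6 N/mm; f_ty = M·x/J = 88.17 N/mm.
Resultant f_max = √[f_tx² + (f_v + f_ty)²] = √[308.6² + (155.9 + 88.17)²] = 393.4 N/mm.
Capacity per unit length: φr_n = 0.75 × 0.6 × 620 × (0.707 × 5) = 986.3 N/mm.
393.4 ≤ 986.3 → adequate.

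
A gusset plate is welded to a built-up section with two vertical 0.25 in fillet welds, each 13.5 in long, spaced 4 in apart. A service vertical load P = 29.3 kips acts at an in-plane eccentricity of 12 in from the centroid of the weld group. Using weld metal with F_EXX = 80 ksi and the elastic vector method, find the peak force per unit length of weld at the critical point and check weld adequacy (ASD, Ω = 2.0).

f_max ≈ 5.19 kip/in; NOT adequate

Total weld length L_w = 27 in. Treat welds as unit-width lines.
Polar moment about centroid: J = 2[d³/12 + d(b/2)²] = 2[13.5³/12 + 13.5×2²] = 518.1 in³.
Direct shear f_v = P/L_w = 29.3 / 27 = 1.085 kip/in (vertical).
Torsion M = P·e = 29.3 × 12 = 351.6 kip·in.
Critical point at (x, y) = (2, 6.75) from centroid. f_tx = M·y/J = 4.581 kip/in; f_ty = M·x/J = 1.357 kip/in.
Resultant f_max = √[f_tx² + (f_v + f_ty)²] = √[4.581² + (1.085 + 1.357)²] = 5.192 kip/in.
Capacity per unit length: r_n/Ω = (1/2.0) × 0.6 × 80 × (0.707 × 0.25) = 4.242 kip/in.
5.192 > 4.242 → NOT adequate.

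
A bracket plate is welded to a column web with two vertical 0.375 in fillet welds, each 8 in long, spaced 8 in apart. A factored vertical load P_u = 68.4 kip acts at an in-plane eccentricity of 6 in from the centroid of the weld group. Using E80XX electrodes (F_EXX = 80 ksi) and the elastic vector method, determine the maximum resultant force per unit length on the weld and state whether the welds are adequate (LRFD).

Total weld length L_w = 16 in. Treat welds as unit-width lines.
Polar moment about centroid: J = 2[d³/12 + d(b/2)²] = 2[8³/12 + 8×4²] = 341.3 in³.
Direct shear f_v = P/L_w = 68.4 / 16 = 4.275 kip/in (vertical).
Torsion M = P·e = 68.4 × 6 = 410.4 kip·in.
Critical point at (x, y) = (4, 4) from centroid. f_tx = M·y/J = 4.809 kip/in; f_ty = M·x/J = 4.809 kip/in.
Resultant f_max = √[f_tx² + (f_v + f_ty)²] = √[4.809² + (4.275 + 4.809)²] = 10.28 kip/in.
Capacity per unit length: φr_n = 0.75 × 0.6 × 80 × (0.707 × 0.375) = 9.544 kip/in.
10.28 > 9.544 → NOT adequate.

f_max ≈ 10.3 kip/in; NOT adequate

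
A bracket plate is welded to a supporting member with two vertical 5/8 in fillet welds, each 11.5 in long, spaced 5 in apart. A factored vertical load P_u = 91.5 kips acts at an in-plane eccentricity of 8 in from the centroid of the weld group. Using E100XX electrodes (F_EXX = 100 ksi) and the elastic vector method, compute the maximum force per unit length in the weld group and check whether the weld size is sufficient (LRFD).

f_max ≈ 13.6 kip/in; adequate

Total weld length L_w = 23 in. Treat welds as unit-width lines.
Polar moment about centroid: J = 2[d³/12 + d(b/2)²] = 2[11.5³/12 + 11.5×2.5²] = 397.2 in³.
Direct shear f_v = P/L_w = 91.5 / 23 = 3.978 kip/in (vertical).
Torsion M = P·e = 91.5 × 8 = 732 kip·in.
Critical point at (x, y) = (2.5, 5.75) from centroid. f_tx = M·y/J = 10.6 kip/in; f_ty = M·x/J = 4.607 kip/in.
Resultant f_max = √[f_tx² + (f_v + f_ty)²] = √[10.6² + (3.978 + 4.607)²] = 13.64 kip/in.
Capacity per unit length: φr_n = 0.75 × 0.6 × 100 × (0.707 × 0.625) = 19.88 kip/in.
13.64 ≤ 19.88 → adequate.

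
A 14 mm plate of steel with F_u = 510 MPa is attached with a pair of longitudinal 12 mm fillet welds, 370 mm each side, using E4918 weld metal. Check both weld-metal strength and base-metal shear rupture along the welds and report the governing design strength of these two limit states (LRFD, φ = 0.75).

φR_n ≈ 1380 kN (weld metal governs)

E49XX → F_EXX = 490 MPa.
t_e = 0.707 × 12 = 8.484 mm; L = 740 mm.
Weld metal: φR_n = 0.75 × 0.6 × 490 × 8.484 × 740 × 10⁻³ = 1384 kN.
Base metal (shear rupture): φR_n = 0.75 × 0.6 × 510 × 14 × 740 × 10⁻³ = 2378 kN.
Governing: weld metal.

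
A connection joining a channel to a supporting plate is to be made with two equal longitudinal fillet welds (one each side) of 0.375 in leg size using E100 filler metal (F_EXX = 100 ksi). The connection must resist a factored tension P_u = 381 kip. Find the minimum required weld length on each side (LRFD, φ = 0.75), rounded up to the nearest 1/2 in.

Throat t_e = 0.707 × 0.375 = 0.2651 in.
φr_n = 0.75 × 0.6 × 100 × 0.2651 = 11.93 kip/in.
L_req = P_u / φr_n = 381 / 11.93 = 31.93 in total.
Per side: 31.93 / 2 = 15.97 in.
Round up → use L = 16 in on each side.

L = 16 in on each side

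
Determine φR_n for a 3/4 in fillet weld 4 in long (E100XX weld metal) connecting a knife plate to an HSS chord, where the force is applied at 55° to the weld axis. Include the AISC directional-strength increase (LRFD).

φR_n ≈ 131 kip

E100XX → F_EXX = 100 ksi.
t_e = 0.707 × 0.75 = 0.5302 in; A_we = 0.5302 × 4 = 2.121 in².
Directional factor: 1.0 + 0.5 sin^1.5(55°) = 1.371.
F_nw = 0.6 × 100 × 1.371 = 82.24 ksi.
φR_n = 0.75 × 82.24 × 2.121 = 130.8 kip.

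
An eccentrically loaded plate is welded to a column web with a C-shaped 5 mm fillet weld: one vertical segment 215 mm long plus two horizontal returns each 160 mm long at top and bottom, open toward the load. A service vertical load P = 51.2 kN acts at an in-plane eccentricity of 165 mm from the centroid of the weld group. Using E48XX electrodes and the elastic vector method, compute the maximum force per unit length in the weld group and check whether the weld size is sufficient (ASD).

E48XX → F_EXX = 480 MPa.
Total weld length L_w = 535 mm. Treat welds as unit-width lines.
Centroid: x̄ = 2×160×80 / 535 = 47.85 mm from the vertical weld.
Polar moment about centroid: J = I_x + I_y = [215³/12 + 2×160×107.5²] + [215×47.85² + 2(160³/12 + 160×32.15²)] = 6032000 mm³.
Direct shear f_v = P/L_w = 51.2×10³ / 535 = 95.7 N/mm (vertical).
Torsion M = P·e = 51.2×10³ × 165 = 8448000 N·mm.
Critical point at (x, y) = (112.1, 107.5) from centroid. f_tx = M·y/J = 150.6 N/mm; f_ty = M·x/J = 157.1 N/mm.
Resultant f_max = √[f_tx² + (f_v + f_ty)²] = √[150.6² + (95.7 + 157.1)²] = 294.2 N/mm.
Capacity per unit length: r_n/Ω = (1/2.0) × 0.6 × 480 × (0.707 × 5) = 509 N/mm.
294.2 ≤ 509 → adequate.

f_max ≈ 294 N/mm; adequate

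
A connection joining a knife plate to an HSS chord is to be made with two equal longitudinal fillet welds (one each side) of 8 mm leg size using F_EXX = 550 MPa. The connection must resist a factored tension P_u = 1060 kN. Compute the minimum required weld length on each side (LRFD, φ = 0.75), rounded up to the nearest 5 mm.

Throat t_e = 0.707 × 8 = 5.656 mm.
φr_n = 0.75 × 0.6 × 550 × 5.656 × 10⁻³ = 1.4 kN/mm.
L_req = P_u / φr_n = 1060 / 1.4 = 757.2 mm total.
Per side: 757.2 / 2 = 378.6 mm.
Round up → use L = 380 mm on each side.

L = 380 mm on each side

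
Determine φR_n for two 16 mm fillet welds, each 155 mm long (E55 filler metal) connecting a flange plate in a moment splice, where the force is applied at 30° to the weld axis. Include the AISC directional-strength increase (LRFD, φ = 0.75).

φR_n ≈ 1020 kN

E55XX → F_EXX = 550 MPa.
t_e = 0.707 × 16 = 11.31 mm; A_we = 11.31 × 310 = 3507 mm².
Directional factor: 1.0 + 0.5 sin^1.5(30°) = 1.177.
F_nw = 0.6 × 550 × 1.177 = 388.3 MPa.
φR_n = 0.75 × 388.3 × 3507 × 10⁻³ = 1021 kN.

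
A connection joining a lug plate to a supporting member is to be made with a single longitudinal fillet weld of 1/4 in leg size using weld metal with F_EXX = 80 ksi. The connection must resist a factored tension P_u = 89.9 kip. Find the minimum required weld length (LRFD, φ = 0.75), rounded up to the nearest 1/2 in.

Throat t_e = 0.707 × 0.25 = 0.1767 in.
φr_n = 0.75 × 0.6 × 80 × 0.1767 = 6.363 kip/in.
L_req = P_u / φr_n = 89.9 / 6.363 = 14.13 in total.
Round up → use L = 14.5 in.

L = 14.5 in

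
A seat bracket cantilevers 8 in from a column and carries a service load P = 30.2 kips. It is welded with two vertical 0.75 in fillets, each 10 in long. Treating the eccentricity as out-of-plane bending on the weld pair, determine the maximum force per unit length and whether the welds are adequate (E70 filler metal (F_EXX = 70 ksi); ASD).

f_max ≈ 7.4 kip/in; adequate

L_w = 2 × 10 = 20 in; section modulus (unit throat) S = 2 × L²/6 = 33.33 in².
Direct shear f_v = P/L_w = 30.2/20 = 1.51 kip/in.
Moment M = P × e = 30.2 × 8 = 241.6 kip·in; bending f_b = M/S = 7.248 kip/in.
f_max = √(f_v² + f_b²) = √(1.51² + 7.248²) = 7.404 kip/in.
r_n/Ω = (1/2.0) × 0.6 × 70 × (0.707 × 0.75) = 11.14 kip/in → adequate.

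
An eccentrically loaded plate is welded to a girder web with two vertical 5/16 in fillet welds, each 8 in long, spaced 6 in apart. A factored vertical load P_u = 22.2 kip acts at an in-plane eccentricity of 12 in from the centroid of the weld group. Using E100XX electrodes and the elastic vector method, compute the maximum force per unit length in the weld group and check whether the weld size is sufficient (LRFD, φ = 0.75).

E100XX → F_EXX = 100 ksi.
Total weld length L_w = 16 in. Treat welds as unit-width lines.
Polar moment about centroid: J = 2[d³/12 + d(b/2)²] = 2[8³/12 + 8×3²] = 229.3 in³.
Direct shear f_v = P/L_w = 22.2 / 16 = 1.387 kip/in (vertical).
Torsion M = P·e = 22.2 × 12 = 266.4 kip·in.
Critical point at (x, y) = (3, 4) from centroid. f_tx = M·y/J = 4.647 kip/in; f_ty = M·x/J = 3.485 kip/in.
Resultant f_max = √[f_tx² + (f_v + f_ty)²] = √[4.647² + (1.387 + 3.485)²] = 6.733 kip/in.
Capacity per unit length: φr_n = 0.75 × 0.6 × 100 × (0.707 × 0.3125) = 9.942 kip/in.
6.733 ≤ 9.942 → adequate.

f_max ≈ 6.73 kip/in; adequate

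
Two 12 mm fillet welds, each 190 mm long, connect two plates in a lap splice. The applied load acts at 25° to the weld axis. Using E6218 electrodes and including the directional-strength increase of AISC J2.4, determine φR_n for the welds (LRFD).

E62XX → F_EXX = 620 MPa.
t_e = 0.707 × 12 = 8.484 mm; A_we = 8.484 × 380 = 3224 mm².
Directional factor: 1.0 + 0.5 sin^1.5(25°) = 1.137.
F_nw = 0.6 × 620 × 1.137 = 423.1 MPa.
φR_n = 0.75 × 423.1 × 3224 × 10⁻³ = 1023 kN.

φR_n ≈ 1020 kN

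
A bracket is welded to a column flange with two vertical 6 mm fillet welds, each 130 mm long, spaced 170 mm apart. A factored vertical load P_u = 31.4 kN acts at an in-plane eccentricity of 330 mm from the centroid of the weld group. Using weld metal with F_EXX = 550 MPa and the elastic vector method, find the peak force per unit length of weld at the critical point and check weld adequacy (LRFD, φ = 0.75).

f_max ≈ 594 N/mm; adequate

Total weld length L_w = 260 mm. Treat welds as unit-width lines.
Polar moment about centroid: J = 2[d³/12 + d(b/2)²] = 2[130³/12 + 130×85²] = 2245000 mm³.
Direct shear f_v = P/L_w = 31.4×10³ / 260 = 120.8 N/mm (vertical).
Torsion M = P·e = 31.4×10³ × 330 = 10362000 N·mm.
Critical point at (x, y) = (85, 65) from centroid. f_tx = M·y/J = 300.1 N/mm; f_ty = M·x/J = 392.4 N/mm.
Resultant f_max = √[f_tx² + (f_v + f_ty)²] = √[300.1² + (120.8 + 392.4)²] = 594.4 N/mm.
Capacity per unit length: φr_n = 0.75 × 0.6 × 550 × (0.707 × 6) = 1050 N/mm.
594.4 ≤ 1050 → adequate.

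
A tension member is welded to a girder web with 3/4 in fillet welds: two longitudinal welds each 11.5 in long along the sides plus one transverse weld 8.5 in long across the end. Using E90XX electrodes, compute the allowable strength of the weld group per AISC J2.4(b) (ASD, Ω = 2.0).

E90XX → F_EXX = 90 ksi.
t_e = 0.707 × 0.75 = 0.5302 in.
R_nwl = 0.6 × 90 × 0.5302 × 23 = 658.6 kips (longitudinal, 2 welds).
R_nwt = 0.6 × 90 × 0.5302 × 8.5 = 243.4 kips (transverse, base value).
(i) R_nwl + R_nwt = 902 kips; (ii) 0.85 R_nwl + 1.5 R_nwt = 924.9 kips.
R_n = max = 924.9 kips [governs: (ii)]; R_n/Ω = 462.4 kips.

R_n/Ω ≈ 462 kips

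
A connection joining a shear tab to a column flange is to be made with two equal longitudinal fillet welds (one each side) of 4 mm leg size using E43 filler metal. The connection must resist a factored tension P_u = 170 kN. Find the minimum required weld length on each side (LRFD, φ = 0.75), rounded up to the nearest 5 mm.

L = 160 mm on each side

E43XX → F_EXX = 430 MPa.
Throat t_e = 0.707 × 4 = 2.828 mm.
φr_n = 0.75 × 0.6 × 430 × 2.828 × 10⁻³ = 0.5472 kN/mm.
L_req = P_u / φr_n = 170 / 0.5472 = 310.7 mm total.
Per side: 310.7 / 2 = 155.3 mm.
Round up → use L = 160 mm on each side.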